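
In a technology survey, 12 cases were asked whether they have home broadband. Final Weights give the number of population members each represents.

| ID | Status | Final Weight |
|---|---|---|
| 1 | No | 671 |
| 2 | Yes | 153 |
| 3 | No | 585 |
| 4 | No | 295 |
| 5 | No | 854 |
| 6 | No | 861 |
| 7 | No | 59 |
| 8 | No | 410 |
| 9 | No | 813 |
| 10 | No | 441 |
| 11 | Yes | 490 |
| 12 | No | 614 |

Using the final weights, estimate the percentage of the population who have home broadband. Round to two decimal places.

10.29

Sum of weights for 'Yes' = 153 + 490 = 643
Total weight = 671 + 153 + 585 + 295 + 854 + 861 + 59 + 410 + 813 + 441 + 490 + 614 = 6246
Weighted proportion = 643 / 6246 = 0.10294589 → 10.294589%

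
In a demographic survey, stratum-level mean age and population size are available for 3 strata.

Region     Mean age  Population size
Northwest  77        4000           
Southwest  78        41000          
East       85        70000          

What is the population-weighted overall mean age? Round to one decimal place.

82.2

Σ Nₕ·x̄ₕ = 77×4000 + 78×41000 + 85×70000
  = 308000 + 3198000 + 5950000 = 9456000
Σ Nₕ = 115000
Overall mean = 9456000 / 115000 = 82.226087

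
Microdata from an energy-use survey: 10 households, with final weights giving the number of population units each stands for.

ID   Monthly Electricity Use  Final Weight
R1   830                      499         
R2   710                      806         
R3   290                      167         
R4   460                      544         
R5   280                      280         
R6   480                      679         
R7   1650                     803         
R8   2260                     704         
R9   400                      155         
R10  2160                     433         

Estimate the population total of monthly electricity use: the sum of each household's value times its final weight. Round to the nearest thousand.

Weighted total = 830×499 + 710×806 + 290×167 + 460×544 + 280×280 + 480×679 + 1650×803 + 2260×704 + 400×155 + 2160×433
  = 414170 + 572260 + 48430 + 250240 + 78400 + 325920 + 1324950 + 1591040 + 62000 + 935280 = 5602690

5603000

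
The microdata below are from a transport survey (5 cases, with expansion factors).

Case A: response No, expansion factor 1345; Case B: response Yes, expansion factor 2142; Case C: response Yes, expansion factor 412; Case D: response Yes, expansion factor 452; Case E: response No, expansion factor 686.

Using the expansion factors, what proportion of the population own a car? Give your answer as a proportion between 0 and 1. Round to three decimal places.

0.597

Sum of weights for 'Yes' = 2142 + 412 + 452 = 3006
Total weight = 1345 + 2142 + 412 + 452 + 686 = 5037
Weighted proportion = 3006 / 5037 = 0.5967838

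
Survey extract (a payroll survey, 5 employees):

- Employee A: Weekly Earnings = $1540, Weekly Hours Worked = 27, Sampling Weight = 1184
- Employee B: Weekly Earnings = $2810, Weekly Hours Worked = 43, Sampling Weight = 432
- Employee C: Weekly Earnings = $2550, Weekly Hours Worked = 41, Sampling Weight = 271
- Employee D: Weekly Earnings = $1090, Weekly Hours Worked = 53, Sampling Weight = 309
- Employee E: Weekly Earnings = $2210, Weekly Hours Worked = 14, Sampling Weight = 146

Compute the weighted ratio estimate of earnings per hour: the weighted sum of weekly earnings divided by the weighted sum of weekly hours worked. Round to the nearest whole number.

55

Σ wᵢ·y = 1540×1184 + 2810×432 + 2550×271 + 1090×309 + 2210×146
  = 1823360 + 1213920 + 691050 + 336810 + 322660 = 4387800
Σ wᵢ·x = 27×1184 + 43×432 + 41×271 + 53×309 + 14×146
  = 80076
Ratio = 4387800 / 80076 = 54.795444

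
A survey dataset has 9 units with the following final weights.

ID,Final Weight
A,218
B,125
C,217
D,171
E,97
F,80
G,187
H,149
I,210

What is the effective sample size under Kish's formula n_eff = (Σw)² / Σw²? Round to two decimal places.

8.24

Σ wᵢ = 218 + 125 + 217 + 171 + 97 + 80 + 187 + 149 + 210 = 1454
Σ wᵢ² = 47524 + 15625 + 47089 + 29241 + 9409 + 6400 + 34969 + 22201 + 44100 = 256558
n_eff = 1454² / 256558 = 2114116 / 256558 = 8.2403043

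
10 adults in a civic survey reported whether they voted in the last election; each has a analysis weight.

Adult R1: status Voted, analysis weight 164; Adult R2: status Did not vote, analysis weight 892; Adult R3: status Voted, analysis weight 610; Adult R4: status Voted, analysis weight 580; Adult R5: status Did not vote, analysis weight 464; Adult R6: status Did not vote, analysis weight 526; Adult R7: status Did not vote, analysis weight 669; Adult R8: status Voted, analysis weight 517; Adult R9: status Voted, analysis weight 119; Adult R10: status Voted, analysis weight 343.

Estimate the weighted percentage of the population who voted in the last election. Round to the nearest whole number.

Sum of weights for 'Voted' = 164 + 610 + 580 + 517 + 119 + 343 = 2333
Total weight = 4884
Weighted proportion = 2333 / 4884 = 0.47768223 → 47.768223%

48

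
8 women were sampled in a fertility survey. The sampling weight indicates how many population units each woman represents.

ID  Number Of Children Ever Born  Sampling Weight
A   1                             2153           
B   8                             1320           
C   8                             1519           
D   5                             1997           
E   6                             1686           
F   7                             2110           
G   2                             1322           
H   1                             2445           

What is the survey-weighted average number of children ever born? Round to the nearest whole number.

4

Weighted sum = 64825
Sum of weights = 2153 + 1320 + 1519 + 1997 + 1686 + 2110 + 1322 + 2445 = 14552
Weighted mean = 64825 / 14552 = 4.4547141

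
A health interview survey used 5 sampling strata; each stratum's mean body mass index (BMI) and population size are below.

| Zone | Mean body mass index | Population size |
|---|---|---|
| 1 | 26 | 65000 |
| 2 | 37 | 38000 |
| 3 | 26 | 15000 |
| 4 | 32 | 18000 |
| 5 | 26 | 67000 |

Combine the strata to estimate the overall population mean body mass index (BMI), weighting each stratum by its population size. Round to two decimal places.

28.59

Σ Nₕ·x̄ₕ = 5804000
Σ Nₕ = 65000 + 38000 + 15000 + 18000 + 67000 = 203000
Overall mean = 5804000 / 203000 = 28.591133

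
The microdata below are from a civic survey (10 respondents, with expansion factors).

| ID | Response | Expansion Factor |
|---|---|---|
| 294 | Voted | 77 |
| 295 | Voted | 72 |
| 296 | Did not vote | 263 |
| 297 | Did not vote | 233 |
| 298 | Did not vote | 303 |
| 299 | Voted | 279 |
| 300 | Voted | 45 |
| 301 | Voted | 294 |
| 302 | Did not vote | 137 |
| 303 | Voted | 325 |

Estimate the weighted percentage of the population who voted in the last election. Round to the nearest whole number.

54

Sum of weights for 'Voted' = 77 + 72 + 279 + 45 + 294 + 325 = 1092
Total weight = 77 + 72 + 263 + 233 + 303 + 279 + 45 + 294 + 137 + 325 = 2028
Weighted proportion = 1092 / 2028 = 0.53846154 → 53.846154%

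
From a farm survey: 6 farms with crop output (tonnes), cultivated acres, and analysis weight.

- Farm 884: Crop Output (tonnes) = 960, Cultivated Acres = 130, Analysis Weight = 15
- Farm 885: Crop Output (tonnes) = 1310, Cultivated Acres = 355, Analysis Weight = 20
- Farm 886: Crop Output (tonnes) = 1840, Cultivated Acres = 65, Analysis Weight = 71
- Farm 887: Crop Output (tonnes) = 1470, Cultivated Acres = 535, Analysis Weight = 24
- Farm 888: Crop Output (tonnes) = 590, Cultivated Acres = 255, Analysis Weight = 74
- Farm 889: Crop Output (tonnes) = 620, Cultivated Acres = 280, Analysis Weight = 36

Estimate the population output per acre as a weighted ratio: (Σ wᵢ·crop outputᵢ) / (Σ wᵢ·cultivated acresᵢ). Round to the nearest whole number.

5

Σ wᵢ·y = 960×15 + 1310×20 + 1840×71 + 1470×24 + 590×74 + 620×36
  = 14400 + 26200 + 130640 + 35280 + 43660 + 22320 = 272500
Σ wᵢ·x = 130×15 + 355×20 + 65×71 + 535×24 + 255×74 + 280×36
  = 1950 + 7100 + 4615 + 12840 + 18870 + 10080 = 55455
Ratio = 272500 / 55455 = 4.9138941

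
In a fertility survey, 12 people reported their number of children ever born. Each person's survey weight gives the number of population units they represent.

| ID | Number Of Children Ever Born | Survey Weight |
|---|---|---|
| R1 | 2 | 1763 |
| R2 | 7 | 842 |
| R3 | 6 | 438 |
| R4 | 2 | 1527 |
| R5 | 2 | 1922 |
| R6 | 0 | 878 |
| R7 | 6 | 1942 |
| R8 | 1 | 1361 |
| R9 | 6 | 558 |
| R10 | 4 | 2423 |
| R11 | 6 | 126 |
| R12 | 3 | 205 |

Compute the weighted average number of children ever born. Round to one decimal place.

Weighted sum = 2×1763 + 7×842 + 6×438 + 2×1527 + 2×1922 + 0×878 + 6×1942 + 1×1361 + 6×558 + 4×2423 + 6×126 + 3×205
  = 3526 + 5894 + 2628 + 3054 + 3844 + 0 + 11652 + 1361 + 3348 + 9692 + 756 + 615 = 46370
Sum of weights = 13985
Weighted mean = 46370 / 13985 = 3.3156954

3.3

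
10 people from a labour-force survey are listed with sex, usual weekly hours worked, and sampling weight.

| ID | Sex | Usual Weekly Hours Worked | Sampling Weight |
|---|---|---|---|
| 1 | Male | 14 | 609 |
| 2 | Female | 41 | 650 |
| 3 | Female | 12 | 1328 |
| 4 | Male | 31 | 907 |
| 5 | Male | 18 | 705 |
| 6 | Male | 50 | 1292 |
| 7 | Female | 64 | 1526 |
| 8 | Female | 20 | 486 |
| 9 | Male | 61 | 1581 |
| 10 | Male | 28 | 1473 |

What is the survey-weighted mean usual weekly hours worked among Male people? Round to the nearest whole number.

38

Male rows: 1, 4, 5, 6, 9, 10
Weighted sum = 251618
Sum of weights = 609 + 907 + 705 + 1292 + 1581 + 1473 = 6567
Weighted mean = 251618 / 6567 = 38.315517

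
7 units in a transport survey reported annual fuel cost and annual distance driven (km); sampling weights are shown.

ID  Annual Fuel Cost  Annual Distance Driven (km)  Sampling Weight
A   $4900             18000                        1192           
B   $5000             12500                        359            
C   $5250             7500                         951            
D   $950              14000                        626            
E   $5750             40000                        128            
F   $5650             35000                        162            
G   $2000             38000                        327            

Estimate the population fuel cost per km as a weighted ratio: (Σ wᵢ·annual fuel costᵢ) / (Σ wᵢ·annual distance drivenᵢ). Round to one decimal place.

Σ wᵢ·y = 4900×1192 + 5000×359 + 5250×951 + 950×626 + 5750×128 + 5650×162 + 2000×327
  = 5840800 + 1795000 + 4992750 + 594700 + 736000 + 915300 + 654000 = 15528550
Σ wᵢ·x = 18000×1192 + 12500×359 + 7500×951 + 14000×626 + 40000×128 + 35000×162 + 38000×327
  = 21456000 + 4487500 + 7132500 + 8764000 + 5120000 + 5670000 + 12426000 = 65056000
Ratio = 15528550 / 65056000 = 0.23869512

0.2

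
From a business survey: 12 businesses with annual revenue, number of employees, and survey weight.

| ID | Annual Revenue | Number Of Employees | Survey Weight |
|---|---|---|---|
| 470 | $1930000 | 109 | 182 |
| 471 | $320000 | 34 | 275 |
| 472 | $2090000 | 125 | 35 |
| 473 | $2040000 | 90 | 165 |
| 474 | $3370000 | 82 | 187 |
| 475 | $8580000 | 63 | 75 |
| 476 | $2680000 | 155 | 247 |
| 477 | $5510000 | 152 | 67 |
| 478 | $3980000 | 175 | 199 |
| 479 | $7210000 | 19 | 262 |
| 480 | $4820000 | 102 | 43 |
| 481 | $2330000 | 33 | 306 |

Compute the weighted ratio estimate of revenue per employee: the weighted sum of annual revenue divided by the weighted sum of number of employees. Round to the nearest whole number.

39451

Σ wᵢ·y = 1930000×182 + 320000×275 + 2090000×35 + 2040000×165 + 3370000×187 + 8580000×75 + 2680000×247 + 5510000×67 + 3980000×199 + 7210000×262 + 4820000×43 + 2330000×306
  = 351260000 + 88000000 + 73150000 + 336600000 + 630190000 + 643500000 + 661960000 + 369170000 + 792020000 + 1889020000 + 207260000 + 712980000 = 6755110000
Σ wᵢ·x = 109×182 + 34×275 + 125×35 + 90×165 + 82×187 + 63×75 + 155×247 + 152×67 + 175×199 + 19×262 + 102×43 + 33×306
  = 19838 + 9350 + 4375 + 14850 + 15334 + 4725 + 38285 + 10184 + 34825 + 4978 + 4386 + 10098 = 171228
Ratio = 6755110000 / 171228 = 39450.966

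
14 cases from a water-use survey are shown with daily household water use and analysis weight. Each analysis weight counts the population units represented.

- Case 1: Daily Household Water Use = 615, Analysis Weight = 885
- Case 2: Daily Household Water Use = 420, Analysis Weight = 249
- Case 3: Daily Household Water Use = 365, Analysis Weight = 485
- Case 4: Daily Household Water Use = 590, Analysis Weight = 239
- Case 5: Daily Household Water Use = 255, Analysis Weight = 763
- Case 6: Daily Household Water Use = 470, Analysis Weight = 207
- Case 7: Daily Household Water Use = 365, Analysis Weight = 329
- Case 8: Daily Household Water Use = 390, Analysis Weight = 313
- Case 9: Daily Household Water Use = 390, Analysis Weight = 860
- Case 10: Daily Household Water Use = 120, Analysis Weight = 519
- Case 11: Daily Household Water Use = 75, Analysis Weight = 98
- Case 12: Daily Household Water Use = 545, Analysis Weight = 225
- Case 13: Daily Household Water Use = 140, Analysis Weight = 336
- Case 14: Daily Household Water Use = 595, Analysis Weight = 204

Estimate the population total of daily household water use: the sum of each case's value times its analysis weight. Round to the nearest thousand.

2197000

Weighted total = 2196975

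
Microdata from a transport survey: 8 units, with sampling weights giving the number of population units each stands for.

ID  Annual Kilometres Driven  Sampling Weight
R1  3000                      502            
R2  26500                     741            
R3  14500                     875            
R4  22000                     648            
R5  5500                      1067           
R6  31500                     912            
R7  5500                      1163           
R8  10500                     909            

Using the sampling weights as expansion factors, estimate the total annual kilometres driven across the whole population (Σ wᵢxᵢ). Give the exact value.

98623500

Weighted total = 3000×502 + 26500×741 + 14500×875 + 22000×648 + 5500×1067 + 31500×912 + 5500×1163 + 10500×909
  = 98623500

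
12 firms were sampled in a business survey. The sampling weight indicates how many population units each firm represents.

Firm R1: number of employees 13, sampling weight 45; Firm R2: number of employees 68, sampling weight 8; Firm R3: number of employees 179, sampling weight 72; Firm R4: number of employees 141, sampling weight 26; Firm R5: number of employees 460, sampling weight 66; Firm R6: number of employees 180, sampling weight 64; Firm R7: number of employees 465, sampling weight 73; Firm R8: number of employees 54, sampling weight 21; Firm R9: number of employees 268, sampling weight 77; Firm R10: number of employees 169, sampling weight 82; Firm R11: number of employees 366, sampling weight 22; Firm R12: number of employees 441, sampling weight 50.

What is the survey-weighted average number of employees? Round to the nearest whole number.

Weighted sum = 13×45 + 68×8 + 179×72 + 141×26 + 460×66 + 180×64 + 465×73 + 54×21 + 268×77 + 169×82 + 366×22 + 441×50
  = 585 + 544 + 12888 + 3666 + 30360 + 11520 + 33945 + 1134 + 20636 + 13858 + 8052 + 22050 = 159238
Sum of weights = 45 + 8 + 72 + 26 + 66 + 64 + 73 + 21 + 77 + 82 + 22 + 50 = 606
Weighted mean = 159238 / 606 = 262.76898

263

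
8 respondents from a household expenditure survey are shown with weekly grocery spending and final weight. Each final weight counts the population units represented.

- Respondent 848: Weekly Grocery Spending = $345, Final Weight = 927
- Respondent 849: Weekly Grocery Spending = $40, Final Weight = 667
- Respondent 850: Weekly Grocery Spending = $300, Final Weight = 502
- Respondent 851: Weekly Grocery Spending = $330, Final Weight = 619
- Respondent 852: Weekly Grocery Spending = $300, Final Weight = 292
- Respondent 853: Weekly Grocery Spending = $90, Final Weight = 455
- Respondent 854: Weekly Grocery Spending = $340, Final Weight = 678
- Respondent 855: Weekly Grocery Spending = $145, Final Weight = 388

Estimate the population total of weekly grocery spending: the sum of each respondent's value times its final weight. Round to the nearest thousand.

1117000

Weighted total = 345×927 + 40×667 + 300×502 + 330×619 + 300×292 + 90×455 + 340×678 + 145×388
  = 319815 + 26680 + 150600 + 204270 + 87600 + 40950 + 230520 + 56260 = 1116695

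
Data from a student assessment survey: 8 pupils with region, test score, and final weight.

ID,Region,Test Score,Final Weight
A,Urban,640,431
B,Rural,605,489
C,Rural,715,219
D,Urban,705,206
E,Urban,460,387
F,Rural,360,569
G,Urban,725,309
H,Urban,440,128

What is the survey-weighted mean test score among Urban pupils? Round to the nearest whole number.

602

Urban rows: A, D, E, G, H
Weighted sum = 640×431 + 705×206 + 460×387 + 725×309 + 440×128
  = 275840 + 145230 + 178020 + 224025 + 56320 = 879435
Sum of weights = 431 + 206 + 387 + 309 + 128 = 1461
Weighted mean = 879435 / 1461 = 601.94045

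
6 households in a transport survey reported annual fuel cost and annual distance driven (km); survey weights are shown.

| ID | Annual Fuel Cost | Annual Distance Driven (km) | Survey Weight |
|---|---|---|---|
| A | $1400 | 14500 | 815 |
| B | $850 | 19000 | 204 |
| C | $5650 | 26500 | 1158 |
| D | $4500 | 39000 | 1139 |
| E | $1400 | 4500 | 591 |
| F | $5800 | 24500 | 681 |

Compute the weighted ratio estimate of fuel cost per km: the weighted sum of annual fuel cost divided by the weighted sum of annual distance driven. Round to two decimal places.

Σ wᵢ·y = 1400×815 + 850×204 + 5650×1158 + 4500×1139 + 1400×591 + 5800×681
  = 1141000 + 173400 + 6542700 + 5125500 + 827400 + 3949800 = 17759800
Σ wᵢ·x = 14500×815 + 19000×204 + 26500×1158 + 39000×1139 + 4500×591 + 24500×681
  = 110145500
Ratio = 17759800 / 110145500 = 0.16123945

0.16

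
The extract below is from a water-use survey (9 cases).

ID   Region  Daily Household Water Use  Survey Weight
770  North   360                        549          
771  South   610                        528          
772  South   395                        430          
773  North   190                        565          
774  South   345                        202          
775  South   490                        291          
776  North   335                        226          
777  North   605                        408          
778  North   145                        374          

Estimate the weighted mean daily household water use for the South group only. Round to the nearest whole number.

485

South rows: 771, 772, 774, 775
Weighted sum = 610×528 + 395×430 + 345×202 + 490×291
  = 322080 + 169850 + 69690 + 142590 = 704210
Sum of weights = 528 + 430 + 202 + 291 = 1451
Weighted mean = 704210 / 1451 = 485.32736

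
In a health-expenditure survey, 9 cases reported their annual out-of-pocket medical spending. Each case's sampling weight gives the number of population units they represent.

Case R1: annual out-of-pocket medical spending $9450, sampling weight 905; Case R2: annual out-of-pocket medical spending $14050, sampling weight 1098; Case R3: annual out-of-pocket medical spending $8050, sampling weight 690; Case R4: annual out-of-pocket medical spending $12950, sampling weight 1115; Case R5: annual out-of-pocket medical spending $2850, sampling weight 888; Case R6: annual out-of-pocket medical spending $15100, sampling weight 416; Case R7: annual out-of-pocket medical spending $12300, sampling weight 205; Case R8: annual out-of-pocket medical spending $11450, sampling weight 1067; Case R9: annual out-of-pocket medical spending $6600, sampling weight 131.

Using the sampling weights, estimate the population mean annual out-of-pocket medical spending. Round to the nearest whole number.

10497

Weighted sum = 9450×905 + 14050×1098 + 8050×690 + 12950×1115 + 2850×888 + 15100×416 + 12300×205 + 11450×1067 + 6600×131
  = 8552250 + 15426900 + 5554500 + 14439250 + 2530800 + 6281600 + 2521500 + 12217150 + 864600 = 68388550
Sum of weights = 905 + 1098 + 690 + 1115 + 888 + 416 + 205 + 1067 + 131 = 6515
Weighted mean = 68388550 / 6515 = 10497.091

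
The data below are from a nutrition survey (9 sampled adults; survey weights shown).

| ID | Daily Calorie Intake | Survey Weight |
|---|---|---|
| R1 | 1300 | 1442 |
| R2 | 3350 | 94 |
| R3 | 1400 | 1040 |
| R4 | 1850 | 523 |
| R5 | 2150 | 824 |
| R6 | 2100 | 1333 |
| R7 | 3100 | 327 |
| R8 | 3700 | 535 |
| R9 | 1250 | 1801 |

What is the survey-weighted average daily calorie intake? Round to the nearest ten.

Weighted sum = 1300×1442 + 3350×94 + 1400×1040 + 1850×523 + 2150×824 + 2100×1333 + 3100×327 + 3700×535 + 1250×1801
  = 1874600 + 314900 + 1456000 + 967550 + 1771600 + 2799300 + 1013700 + 1979500 + 2251250 = 14428400
Sum of weights = 1442 + 94 + 1040 + 523 + 824 + 1333 + 327 + 535 + 1801 = 7919
Weighted mean = 14428400 / 7919 = 1821.9977

1820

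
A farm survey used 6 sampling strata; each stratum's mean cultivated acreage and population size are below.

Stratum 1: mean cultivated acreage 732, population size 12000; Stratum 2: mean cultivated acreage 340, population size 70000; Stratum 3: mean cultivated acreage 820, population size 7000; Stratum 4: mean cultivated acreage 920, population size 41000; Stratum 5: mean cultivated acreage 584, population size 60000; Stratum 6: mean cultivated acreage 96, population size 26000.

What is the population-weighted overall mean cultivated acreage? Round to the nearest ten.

Σ Nₕ·x̄ₕ = 732×12000 + 340×70000 + 820×7000 + 920×41000 + 584×60000 + 96×26000
  = 8784000 + 23800000 + 5740000 + 37720000 + 35040000 + 2496000 = 113580000
Σ Nₕ = 12000 + 70000 + 7000 + 41000 + 60000 + 26000 = 216000
Overall mean = 113580000 / 216000 = 525.83333

530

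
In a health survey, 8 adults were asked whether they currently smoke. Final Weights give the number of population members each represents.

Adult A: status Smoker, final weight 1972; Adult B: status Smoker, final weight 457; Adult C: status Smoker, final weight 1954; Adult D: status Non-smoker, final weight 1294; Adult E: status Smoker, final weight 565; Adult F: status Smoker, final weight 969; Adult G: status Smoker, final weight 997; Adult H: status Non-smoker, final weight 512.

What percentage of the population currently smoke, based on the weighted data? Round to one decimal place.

Sum of weights for 'Smoker' = 1972 + 457 + 1954 + 565 + 969 + 997 = 6914
Total weight = 8720
Weighted proportion = 6914 / 8720 = 0.79288991 → 79.288991%

79.3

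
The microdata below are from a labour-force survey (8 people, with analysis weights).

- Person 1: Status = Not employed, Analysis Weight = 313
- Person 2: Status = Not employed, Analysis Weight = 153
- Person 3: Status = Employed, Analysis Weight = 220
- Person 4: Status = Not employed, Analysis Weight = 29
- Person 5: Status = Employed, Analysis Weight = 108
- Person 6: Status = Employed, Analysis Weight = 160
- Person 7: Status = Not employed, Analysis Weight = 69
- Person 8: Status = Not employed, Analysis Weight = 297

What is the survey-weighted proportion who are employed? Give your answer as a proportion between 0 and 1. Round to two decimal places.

0.36

Sum of weights for 'Employed' = 220 + 108 + 160 = 488
Total weight = 313 + 153 + 220 + 29 + 108 + 160 + 69 + 297 = 1349
Weighted proportion = 488 / 1349 = 0.36174944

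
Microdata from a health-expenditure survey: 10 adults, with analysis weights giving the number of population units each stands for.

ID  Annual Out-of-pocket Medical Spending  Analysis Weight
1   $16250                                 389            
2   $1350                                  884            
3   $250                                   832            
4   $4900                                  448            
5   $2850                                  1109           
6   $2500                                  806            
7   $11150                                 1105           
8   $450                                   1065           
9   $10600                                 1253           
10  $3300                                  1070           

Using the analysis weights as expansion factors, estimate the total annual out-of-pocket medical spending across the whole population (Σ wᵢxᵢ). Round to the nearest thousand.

Weighted total = 16250×389 + 1350×884 + 250×832 + 4900×448 + 2850×1109 + 2500×806 + 11150×1105 + 450×1065 + 10600×1253 + 3300×1070
  = 6321250 + 1193400 + 208000 + 2195200 + 3160650 + 2015000 + 12320750 + 479250 + 13281800 + 3531000 = 44706300

44706000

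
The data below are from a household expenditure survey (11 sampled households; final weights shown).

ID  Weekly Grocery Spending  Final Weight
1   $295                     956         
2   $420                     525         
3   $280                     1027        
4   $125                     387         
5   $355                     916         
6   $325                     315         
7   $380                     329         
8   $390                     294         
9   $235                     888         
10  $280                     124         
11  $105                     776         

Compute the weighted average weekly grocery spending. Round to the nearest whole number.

Weighted sum = 295×956 + 420×525 + 280×1027 + 125×387 + 355×916 + 325×315 + 380×329 + 390×294 + 235×888 + 280×124 + 105×776
  = 282020 + 220500 + 287560 + 48375 + 325180 + 102375 + 125020 + 114660 + 208680 + 34720 + 81480 = 1830570
Sum of weights = 6537
Weighted mean = 1830570 / 6537 = 280.03212

280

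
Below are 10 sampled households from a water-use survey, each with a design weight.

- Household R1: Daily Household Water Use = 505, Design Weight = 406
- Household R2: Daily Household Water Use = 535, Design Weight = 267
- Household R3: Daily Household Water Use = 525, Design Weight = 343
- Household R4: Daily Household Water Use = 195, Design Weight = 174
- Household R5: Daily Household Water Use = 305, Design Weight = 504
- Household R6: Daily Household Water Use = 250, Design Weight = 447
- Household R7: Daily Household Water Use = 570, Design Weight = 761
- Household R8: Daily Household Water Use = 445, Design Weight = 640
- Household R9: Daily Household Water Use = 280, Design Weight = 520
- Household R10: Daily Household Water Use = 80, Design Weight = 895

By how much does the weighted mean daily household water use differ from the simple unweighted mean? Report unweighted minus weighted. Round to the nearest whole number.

Unweighted sum = 505 + 535 + 525 + 195 + 305 + 250 + 570 + 445 + 280 + 80 = 3690
Unweighted mean = 3690 / 10 = 369
Weighted sum = 505×406 + 535×267 + 525×343 + 195×174 + 305×504 + 250×447 + 570×761 + 445×640 + 280×520 + 80×895
  = 205030 + 142845 + 180075 + 33930 + 153720 + 111750 + 433770 + 284800 + 145600 + 71600 = 1763120
Sum of weights = 406 + 267 + 343 + 174 + 504 + 447 + 761 + 640 + 520 + 895 = 4957
Weighted mean = 1763120 / 4957 = 355.68287
Difference (unweighted minus weighted) = 13.317127

13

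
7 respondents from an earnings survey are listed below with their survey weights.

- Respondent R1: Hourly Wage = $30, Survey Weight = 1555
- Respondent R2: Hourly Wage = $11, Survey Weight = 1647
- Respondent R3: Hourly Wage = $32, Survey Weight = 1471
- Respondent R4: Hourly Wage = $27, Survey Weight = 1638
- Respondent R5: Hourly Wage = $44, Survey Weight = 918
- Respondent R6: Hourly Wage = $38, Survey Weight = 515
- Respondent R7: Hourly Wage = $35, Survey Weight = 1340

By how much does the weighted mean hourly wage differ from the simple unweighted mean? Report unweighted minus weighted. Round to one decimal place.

2.1

Unweighted sum = 30 + 11 + 32 + 27 + 44 + 38 + 35 = 217
Unweighted mean = 217 / 7 = 31
Weighted sum = 30×1555 + 11×1647 + 32×1471 + 27×1638 + 44×918 + 38×515 + 35×1340
  = 46650 + 18117 + 47072 + 44226 + 40392 + 19570 + 46900 = 262927
Sum of weights = 1555 + 1647 + 1471 + 1638 + 918 + 515 + 1340 = 9084
Weighted mean = 262927 / 9084 = 28.943967
Difference (unweighted minus weighted) = 2.0560326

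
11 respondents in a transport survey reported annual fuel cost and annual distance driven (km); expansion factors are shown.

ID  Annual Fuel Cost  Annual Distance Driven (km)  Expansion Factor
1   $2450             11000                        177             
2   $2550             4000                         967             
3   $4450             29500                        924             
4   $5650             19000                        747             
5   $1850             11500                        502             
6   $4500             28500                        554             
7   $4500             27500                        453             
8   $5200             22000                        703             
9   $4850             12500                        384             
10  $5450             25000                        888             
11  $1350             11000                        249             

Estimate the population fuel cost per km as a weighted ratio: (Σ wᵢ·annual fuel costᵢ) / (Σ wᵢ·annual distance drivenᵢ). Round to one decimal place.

0.2

Σ wᵢ·y = 2450×177 + 2550×967 + 4450×924 + 5650×747 + 1850×502 + 4500×554 + 4500×453 + 5200×703 + 4850×384 + 5450×888 + 1350×249
  = 433650 + 2465850 + 4111800 + 4220550 + 928700 + 2493000 + 2038500 + 3655600 + 1862400 + 4839600 + 336150 = 27385800
Σ wᵢ·x = 11000×177 + 4000×967 + 29500×924 + 19000×747 + 11500×502 + 28500×554 + 27500×453 + 22000×703 + 12500×384 + 25000×888 + 11000×249
  = 1947000 + 3868000 + 27258000 + 14193000 + 5773000 + 15789000 + 12457500 + 15466000 + 4800000 + 22200000 + 2739000 = 126490500
Ratio = 27385800 / 126490500 = 0.2165048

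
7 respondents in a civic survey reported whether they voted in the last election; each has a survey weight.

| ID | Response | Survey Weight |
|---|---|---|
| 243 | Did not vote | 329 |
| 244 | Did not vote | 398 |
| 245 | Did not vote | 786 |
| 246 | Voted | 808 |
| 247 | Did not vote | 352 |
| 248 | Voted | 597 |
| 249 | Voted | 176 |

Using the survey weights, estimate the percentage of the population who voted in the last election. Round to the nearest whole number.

Sum of weights for 'Voted' = 808 + 597 + 176 = 1581
Total weight = 329 + 398 + 786 + 808 + 352 + 597 + 176 = 3446
Weighted proportion = 1581 / 3446 = 0.4587928 → 45.87928%

46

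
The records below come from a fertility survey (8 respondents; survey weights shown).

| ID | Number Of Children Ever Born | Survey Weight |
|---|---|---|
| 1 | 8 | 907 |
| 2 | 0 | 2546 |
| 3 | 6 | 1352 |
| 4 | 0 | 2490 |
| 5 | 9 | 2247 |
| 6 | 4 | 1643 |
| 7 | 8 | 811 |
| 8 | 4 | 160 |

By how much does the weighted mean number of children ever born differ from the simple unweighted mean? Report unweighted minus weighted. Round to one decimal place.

0.8

Unweighted sum = 8 + 0 + 6 + 0 + 9 + 4 + 8 + 4 = 39
Unweighted mean = 39 / 8 = 4.875
Weighted sum = 8×907 + 0×2546 + 6×1352 + 0×2490 + 9×2247 + 4×1643 + 8×811 + 4×160
  = 49291
Sum of weights = 907 + 2546 + 1352 + 2490 + 2247 + 1643 + 811 + 160 = 12156
Weighted mean = 49291 / 12156 = 4.05487
Difference (unweighted minus weighted) = 0.82012998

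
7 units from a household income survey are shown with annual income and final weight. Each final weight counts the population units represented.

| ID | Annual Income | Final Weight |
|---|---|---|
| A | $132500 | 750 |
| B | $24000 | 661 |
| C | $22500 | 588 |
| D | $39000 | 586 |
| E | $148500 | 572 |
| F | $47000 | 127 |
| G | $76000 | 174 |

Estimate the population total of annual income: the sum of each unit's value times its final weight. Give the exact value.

Weighted total = 132500×750 + 24000×661 + 22500×588 + 39000×586 + 148500×572 + 47000×127 + 76000×174
  = 255458000

255458000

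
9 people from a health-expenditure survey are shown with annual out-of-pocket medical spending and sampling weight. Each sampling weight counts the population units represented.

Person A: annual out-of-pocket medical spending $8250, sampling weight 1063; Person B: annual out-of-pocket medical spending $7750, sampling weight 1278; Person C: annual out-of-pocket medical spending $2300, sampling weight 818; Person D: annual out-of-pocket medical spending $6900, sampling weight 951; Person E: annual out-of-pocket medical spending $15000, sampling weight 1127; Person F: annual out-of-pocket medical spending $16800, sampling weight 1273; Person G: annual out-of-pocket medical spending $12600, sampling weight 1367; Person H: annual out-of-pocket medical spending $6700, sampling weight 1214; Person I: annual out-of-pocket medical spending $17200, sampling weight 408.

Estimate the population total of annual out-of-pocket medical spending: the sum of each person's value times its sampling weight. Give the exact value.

Weighted total = 8250×1063 + 7750×1278 + 2300×818 + 6900×951 + 15000×1127 + 16800×1273 + 12600×1367 + 6700×1214 + 17200×408
  = 8769750 + 9904500 + 1881400 + 6561900 + 16905000 + 21386400 + 17224200 + 8133800 + 7017600 = 97784550

97784550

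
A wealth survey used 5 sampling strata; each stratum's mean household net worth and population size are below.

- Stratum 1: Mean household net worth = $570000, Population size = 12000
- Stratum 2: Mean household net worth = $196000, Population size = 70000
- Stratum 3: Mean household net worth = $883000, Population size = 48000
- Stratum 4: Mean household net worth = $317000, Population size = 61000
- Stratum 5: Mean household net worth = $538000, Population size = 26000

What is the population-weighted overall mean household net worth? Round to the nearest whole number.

Σ Nₕ·x̄ₕ = 570000×12000 + 196000×70000 + 883000×48000 + 317000×61000 + 538000×26000
  = 96269000000
Σ Nₕ = 12000 + 70000 + 48000 + 61000 + 26000 = 217000
Overall mean = 96269000000 / 217000 = 443635.94

443636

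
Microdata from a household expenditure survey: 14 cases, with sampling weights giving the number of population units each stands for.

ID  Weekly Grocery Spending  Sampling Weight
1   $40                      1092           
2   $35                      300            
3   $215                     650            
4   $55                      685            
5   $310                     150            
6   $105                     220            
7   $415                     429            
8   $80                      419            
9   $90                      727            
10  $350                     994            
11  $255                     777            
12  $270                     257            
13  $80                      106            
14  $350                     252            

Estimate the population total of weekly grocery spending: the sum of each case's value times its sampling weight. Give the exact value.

Weighted total = 1290295

1290295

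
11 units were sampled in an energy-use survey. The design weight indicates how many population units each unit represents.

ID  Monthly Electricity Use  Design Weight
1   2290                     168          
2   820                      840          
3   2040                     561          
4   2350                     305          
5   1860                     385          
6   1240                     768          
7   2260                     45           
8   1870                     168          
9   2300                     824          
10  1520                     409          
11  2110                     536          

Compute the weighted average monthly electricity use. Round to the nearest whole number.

1730

Weighted sum = 2290×168 + 820×840 + 2040×561 + 2350×305 + 1860×385 + 1240×768 + 2260×45 + 1870×168 + 2300×824 + 1520×409 + 2110×536
  = 384720 + 688800 + 1144440 + 716750 + 716100 + 952320 + 101700 + 314160 + 1895200 + 621680 + 1130960 = 8666830
Sum of weights = 168 + 840 + 561 + 305 + 385 + 768 + 45 + 168 + 824 + 409 + 536 = 5009
Weighted mean = 8666830 / 5009 = 1730.2515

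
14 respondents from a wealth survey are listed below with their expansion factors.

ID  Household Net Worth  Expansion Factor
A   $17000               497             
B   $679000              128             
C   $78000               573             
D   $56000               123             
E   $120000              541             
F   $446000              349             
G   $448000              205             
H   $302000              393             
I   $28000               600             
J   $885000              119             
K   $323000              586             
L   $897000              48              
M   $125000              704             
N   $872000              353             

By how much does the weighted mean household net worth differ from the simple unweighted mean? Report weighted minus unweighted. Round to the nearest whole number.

Unweighted sum = 5276000
Unweighted mean = 5276000 / 14 = 376857.14
Weighted sum = 1328308000
Sum of weights = 5219
Weighted mean = 1328308000 / 5219 = 254513.89
Difference (weighted minus unweighted) = -122343.25

-122343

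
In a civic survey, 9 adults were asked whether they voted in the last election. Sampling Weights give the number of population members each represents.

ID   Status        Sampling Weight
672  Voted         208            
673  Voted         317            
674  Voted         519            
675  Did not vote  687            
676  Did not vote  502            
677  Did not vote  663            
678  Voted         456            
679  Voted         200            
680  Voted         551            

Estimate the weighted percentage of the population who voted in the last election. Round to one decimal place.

54.9

Sum of weights for 'Voted' = 208 + 317 + 519 + 456 + 200 + 551 = 2251
Total weight = 208 + 317 + 519 + 687 + 502 + 663 + 456 + 200 + 551 = 4103
Weighted proportion = 2251 / 4103 = 0.54862296 → 54.862296%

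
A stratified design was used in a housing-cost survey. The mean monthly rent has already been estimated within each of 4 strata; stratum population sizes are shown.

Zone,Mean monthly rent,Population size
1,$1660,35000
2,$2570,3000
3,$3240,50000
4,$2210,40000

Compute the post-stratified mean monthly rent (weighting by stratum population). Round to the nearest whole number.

2470

Σ Nₕ·x̄ₕ = 1660×35000 + 2570×3000 + 3240×50000 + 2210×40000
  = 316210000
Σ Nₕ = 35000 + 3000 + 50000 + 40000 = 128000
Overall mean = 316210000 / 128000 = 2470.3906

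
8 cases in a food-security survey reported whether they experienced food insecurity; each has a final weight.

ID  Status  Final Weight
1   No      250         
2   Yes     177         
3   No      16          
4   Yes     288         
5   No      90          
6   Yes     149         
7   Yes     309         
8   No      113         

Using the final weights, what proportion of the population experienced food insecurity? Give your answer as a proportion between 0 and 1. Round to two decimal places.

0.66

Sum of weights for 'Yes' = 177 + 288 + 149 + 309 = 923
Total weight = 250 + 177 + 16 + 288 + 90 + 149 + 309 + 113 = 1392
Weighted proportion = 923 / 1392 = 0.66307471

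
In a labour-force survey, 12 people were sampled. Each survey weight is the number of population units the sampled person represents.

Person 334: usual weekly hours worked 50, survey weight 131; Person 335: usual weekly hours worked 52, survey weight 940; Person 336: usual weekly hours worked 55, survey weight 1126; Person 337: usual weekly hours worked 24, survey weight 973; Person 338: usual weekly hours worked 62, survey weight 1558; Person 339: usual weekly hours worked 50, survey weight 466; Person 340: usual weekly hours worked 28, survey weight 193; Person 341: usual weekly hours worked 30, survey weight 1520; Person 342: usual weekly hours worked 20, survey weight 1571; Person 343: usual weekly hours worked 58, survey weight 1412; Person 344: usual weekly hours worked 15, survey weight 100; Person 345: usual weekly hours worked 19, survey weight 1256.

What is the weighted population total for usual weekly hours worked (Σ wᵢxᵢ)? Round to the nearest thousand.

Weighted total = 50×131 + 52×940 + 55×1126 + 24×973 + 62×1558 + 50×466 + 28×193 + 30×1520 + 20×1571 + 58×1412 + 15×100 + 19×1256
  = 6550 + 48880 + 61930 + 23352 + 96596 + 23300 + 5404 + 45600 + 31420 + 81896 + 1500 + 23864 = 450292

450000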